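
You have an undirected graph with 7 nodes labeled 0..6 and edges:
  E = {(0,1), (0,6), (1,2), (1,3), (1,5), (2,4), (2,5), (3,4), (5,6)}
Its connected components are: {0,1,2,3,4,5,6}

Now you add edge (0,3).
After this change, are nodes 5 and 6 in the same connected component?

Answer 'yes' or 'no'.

Initial components: {0,1,2,3,4,5,6}
Adding edge (0,3): both already in same component {0,1,2,3,4,5,6}. No change.
New components: {0,1,2,3,4,5,6}
Are 5 and 6 in the same component? yes

Answer: yes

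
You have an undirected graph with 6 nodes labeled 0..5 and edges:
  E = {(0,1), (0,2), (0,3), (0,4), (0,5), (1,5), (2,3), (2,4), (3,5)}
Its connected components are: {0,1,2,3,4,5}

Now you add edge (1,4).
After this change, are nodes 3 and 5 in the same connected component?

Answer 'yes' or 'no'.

Initial components: {0,1,2,3,4,5}
Adding edge (1,4): both already in same component {0,1,2,3,4,5}. No change.
New components: {0,1,2,3,4,5}
Are 3 and 5 in the same component? yes

Answer: yes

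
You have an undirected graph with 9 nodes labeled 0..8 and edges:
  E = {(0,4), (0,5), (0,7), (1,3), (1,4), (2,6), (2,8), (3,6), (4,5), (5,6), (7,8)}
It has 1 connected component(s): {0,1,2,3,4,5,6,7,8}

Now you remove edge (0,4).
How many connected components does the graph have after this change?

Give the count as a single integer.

Initial component count: 1
Remove (0,4): not a bridge. Count unchanged: 1.
  After removal, components: {0,1,2,3,4,5,6,7,8}
New component count: 1

Answer: 1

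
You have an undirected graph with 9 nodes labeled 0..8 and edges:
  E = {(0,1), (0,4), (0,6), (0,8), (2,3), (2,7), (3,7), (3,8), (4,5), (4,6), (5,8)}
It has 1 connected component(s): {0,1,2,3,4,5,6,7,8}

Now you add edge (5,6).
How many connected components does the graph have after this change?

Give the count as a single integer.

Answer: 1

Derivation:
Initial component count: 1
Add (5,6): endpoints already in same component. Count unchanged: 1.
New component count: 1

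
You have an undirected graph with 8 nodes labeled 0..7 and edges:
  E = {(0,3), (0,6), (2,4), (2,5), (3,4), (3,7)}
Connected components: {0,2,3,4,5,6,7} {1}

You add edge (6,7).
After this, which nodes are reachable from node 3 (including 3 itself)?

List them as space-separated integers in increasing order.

Answer: 0 2 3 4 5 6 7

Derivation:
Before: nodes reachable from 3: {0,2,3,4,5,6,7}
Adding (6,7): both endpoints already in same component. Reachability from 3 unchanged.
After: nodes reachable from 3: {0,2,3,4,5,6,7}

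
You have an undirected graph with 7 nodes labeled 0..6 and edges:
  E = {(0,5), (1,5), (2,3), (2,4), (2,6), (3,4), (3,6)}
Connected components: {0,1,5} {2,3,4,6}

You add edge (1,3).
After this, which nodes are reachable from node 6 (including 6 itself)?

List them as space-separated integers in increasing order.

Answer: 0 1 2 3 4 5 6

Derivation:
Before: nodes reachable from 6: {2,3,4,6}
Adding (1,3): merges 6's component with another. Reachability grows.
After: nodes reachable from 6: {0,1,2,3,4,5,6}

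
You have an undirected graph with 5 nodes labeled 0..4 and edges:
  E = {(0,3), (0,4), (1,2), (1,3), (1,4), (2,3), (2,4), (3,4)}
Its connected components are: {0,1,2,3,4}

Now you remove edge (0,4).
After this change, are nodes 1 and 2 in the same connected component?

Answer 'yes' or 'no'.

Answer: yes

Derivation:
Initial components: {0,1,2,3,4}
Removing edge (0,4): not a bridge — component count unchanged at 1.
New components: {0,1,2,3,4}
Are 1 and 2 in the same component? yes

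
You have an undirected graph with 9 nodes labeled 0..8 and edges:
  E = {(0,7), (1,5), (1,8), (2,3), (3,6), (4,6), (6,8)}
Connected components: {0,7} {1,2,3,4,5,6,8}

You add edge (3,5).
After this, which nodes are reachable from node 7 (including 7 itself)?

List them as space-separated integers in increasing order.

Before: nodes reachable from 7: {0,7}
Adding (3,5): both endpoints already in same component. Reachability from 7 unchanged.
After: nodes reachable from 7: {0,7}

Answer: 0 7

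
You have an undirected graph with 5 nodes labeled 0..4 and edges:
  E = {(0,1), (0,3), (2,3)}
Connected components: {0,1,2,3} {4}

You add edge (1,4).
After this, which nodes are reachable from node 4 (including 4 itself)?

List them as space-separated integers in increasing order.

Before: nodes reachable from 4: {4}
Adding (1,4): merges 4's component with another. Reachability grows.
After: nodes reachable from 4: {0,1,2,3,4}

Answer: 0 1 2 3 4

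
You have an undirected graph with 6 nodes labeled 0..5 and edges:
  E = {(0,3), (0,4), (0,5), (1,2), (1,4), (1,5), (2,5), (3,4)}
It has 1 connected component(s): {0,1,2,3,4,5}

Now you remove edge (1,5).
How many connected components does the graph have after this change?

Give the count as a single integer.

Initial component count: 1
Remove (1,5): not a bridge. Count unchanged: 1.
  After removal, components: {0,1,2,3,4,5}
New component count: 1

Answer: 1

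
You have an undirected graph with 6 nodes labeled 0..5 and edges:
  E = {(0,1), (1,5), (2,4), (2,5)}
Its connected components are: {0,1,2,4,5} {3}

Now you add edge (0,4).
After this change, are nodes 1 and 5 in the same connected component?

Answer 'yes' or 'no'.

Initial components: {0,1,2,4,5} {3}
Adding edge (0,4): both already in same component {0,1,2,4,5}. No change.
New components: {0,1,2,4,5} {3}
Are 1 and 5 in the same component? yes

Answer: yes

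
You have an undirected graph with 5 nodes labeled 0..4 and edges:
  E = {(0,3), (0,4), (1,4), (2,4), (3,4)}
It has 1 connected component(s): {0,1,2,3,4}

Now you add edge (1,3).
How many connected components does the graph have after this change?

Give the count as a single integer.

Answer: 1

Derivation:
Initial component count: 1
Add (1,3): endpoints already in same component. Count unchanged: 1.
New component count: 1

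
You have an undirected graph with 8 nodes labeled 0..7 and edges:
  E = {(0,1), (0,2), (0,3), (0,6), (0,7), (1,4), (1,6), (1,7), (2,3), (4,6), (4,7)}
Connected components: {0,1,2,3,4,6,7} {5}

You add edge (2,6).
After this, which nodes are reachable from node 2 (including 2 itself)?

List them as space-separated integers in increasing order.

Before: nodes reachable from 2: {0,1,2,3,4,6,7}
Adding (2,6): both endpoints already in same component. Reachability from 2 unchanged.
After: nodes reachable from 2: {0,1,2,3,4,6,7}

Answer: 0 1 2 3 4 6 7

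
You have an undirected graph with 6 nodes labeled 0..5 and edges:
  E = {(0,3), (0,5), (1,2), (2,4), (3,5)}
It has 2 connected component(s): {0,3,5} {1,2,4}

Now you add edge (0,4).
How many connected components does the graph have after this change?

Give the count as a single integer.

Initial component count: 2
Add (0,4): merges two components. Count decreases: 2 -> 1.
New component count: 1

Answer: 1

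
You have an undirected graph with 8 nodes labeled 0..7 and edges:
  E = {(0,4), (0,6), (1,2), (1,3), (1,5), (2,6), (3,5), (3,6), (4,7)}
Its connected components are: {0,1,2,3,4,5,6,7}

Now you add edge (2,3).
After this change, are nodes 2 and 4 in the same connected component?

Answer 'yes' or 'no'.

Answer: yes

Derivation:
Initial components: {0,1,2,3,4,5,6,7}
Adding edge (2,3): both already in same component {0,1,2,3,4,5,6,7}. No change.
New components: {0,1,2,3,4,5,6,7}
Are 2 and 4 in the same component? yes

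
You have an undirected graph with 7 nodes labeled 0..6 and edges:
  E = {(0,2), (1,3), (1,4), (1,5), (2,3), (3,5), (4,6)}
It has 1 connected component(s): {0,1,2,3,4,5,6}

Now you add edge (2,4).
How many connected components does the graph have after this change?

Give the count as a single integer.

Answer: 1

Derivation:
Initial component count: 1
Add (2,4): endpoints already in same component. Count unchanged: 1.
New component count: 1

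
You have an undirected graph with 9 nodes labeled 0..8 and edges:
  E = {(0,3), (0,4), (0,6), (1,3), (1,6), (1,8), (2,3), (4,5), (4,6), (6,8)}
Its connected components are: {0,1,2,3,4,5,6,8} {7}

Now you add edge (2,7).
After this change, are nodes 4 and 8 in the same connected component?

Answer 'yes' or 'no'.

Initial components: {0,1,2,3,4,5,6,8} {7}
Adding edge (2,7): merges {0,1,2,3,4,5,6,8} and {7}.
New components: {0,1,2,3,4,5,6,7,8}
Are 4 and 8 in the same component? yes

Answer: yes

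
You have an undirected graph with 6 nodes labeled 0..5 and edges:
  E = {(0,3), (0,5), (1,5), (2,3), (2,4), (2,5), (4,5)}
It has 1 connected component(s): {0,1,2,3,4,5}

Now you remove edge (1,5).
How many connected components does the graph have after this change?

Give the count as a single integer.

Answer: 2

Derivation:
Initial component count: 1
Remove (1,5): it was a bridge. Count increases: 1 -> 2.
  After removal, components: {0,2,3,4,5} {1}
New component count: 2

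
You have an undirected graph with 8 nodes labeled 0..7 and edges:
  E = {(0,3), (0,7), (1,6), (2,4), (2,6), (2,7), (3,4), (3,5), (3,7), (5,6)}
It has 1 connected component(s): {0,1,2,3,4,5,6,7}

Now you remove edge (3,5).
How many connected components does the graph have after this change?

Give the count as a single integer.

Initial component count: 1
Remove (3,5): not a bridge. Count unchanged: 1.
  After removal, components: {0,1,2,3,4,5,6,7}
New component count: 1

Answer: 1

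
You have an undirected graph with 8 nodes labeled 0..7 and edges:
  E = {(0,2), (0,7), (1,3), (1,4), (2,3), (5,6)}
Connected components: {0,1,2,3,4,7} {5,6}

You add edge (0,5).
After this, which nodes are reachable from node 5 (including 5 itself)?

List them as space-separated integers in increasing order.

Before: nodes reachable from 5: {5,6}
Adding (0,5): merges 5's component with another. Reachability grows.
After: nodes reachable from 5: {0,1,2,3,4,5,6,7}

Answer: 0 1 2 3 4 5 6 7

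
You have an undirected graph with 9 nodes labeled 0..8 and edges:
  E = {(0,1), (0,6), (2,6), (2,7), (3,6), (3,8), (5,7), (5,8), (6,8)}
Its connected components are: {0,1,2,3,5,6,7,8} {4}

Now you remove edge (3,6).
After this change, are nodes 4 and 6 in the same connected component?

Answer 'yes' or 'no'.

Answer: no

Derivation:
Initial components: {0,1,2,3,5,6,7,8} {4}
Removing edge (3,6): not a bridge — component count unchanged at 2.
New components: {0,1,2,3,5,6,7,8} {4}
Are 4 and 6 in the same component? no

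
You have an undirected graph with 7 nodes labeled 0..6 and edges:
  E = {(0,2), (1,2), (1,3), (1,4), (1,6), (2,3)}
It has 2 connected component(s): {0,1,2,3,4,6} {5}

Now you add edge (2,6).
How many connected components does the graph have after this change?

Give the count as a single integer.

Answer: 2

Derivation:
Initial component count: 2
Add (2,6): endpoints already in same component. Count unchanged: 2.
New component count: 2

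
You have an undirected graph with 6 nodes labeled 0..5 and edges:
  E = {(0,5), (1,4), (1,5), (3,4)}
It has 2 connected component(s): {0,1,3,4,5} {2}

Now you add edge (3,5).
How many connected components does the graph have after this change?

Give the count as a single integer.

Initial component count: 2
Add (3,5): endpoints already in same component. Count unchanged: 2.
New component count: 2

Answer: 2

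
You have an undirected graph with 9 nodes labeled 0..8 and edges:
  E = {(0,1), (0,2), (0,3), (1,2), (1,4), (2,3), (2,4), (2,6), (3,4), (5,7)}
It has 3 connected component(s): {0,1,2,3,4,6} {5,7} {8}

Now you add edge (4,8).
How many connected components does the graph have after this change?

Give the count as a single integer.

Initial component count: 3
Add (4,8): merges two components. Count decreases: 3 -> 2.
New component count: 2

Answer: 2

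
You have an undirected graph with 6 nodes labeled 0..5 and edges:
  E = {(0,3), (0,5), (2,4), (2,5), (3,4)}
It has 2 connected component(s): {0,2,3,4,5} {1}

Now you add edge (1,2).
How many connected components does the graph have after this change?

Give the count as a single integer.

Initial component count: 2
Add (1,2): merges two components. Count decreases: 2 -> 1.
New component count: 1

Answer: 1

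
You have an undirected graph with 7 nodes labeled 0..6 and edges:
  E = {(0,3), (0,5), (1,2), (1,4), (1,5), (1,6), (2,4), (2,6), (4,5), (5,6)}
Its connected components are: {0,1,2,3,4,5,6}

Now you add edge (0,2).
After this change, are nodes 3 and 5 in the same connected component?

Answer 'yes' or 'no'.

Answer: yes

Derivation:
Initial components: {0,1,2,3,4,5,6}
Adding edge (0,2): both already in same component {0,1,2,3,4,5,6}. No change.
New components: {0,1,2,3,4,5,6}
Are 3 and 5 in the same component? yes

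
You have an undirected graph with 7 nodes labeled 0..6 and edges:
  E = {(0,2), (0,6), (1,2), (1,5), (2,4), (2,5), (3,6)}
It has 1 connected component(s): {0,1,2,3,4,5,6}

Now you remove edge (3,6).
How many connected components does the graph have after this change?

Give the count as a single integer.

Initial component count: 1
Remove (3,6): it was a bridge. Count increases: 1 -> 2.
  After removal, components: {0,1,2,4,5,6} {3}
New component count: 2

Answer: 2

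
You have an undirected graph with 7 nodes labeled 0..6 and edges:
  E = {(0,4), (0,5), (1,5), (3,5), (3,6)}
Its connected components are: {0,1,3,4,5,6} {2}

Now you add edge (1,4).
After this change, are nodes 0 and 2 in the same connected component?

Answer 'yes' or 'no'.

Initial components: {0,1,3,4,5,6} {2}
Adding edge (1,4): both already in same component {0,1,3,4,5,6}. No change.
New components: {0,1,3,4,5,6} {2}
Are 0 and 2 in the same component? no

Answer: no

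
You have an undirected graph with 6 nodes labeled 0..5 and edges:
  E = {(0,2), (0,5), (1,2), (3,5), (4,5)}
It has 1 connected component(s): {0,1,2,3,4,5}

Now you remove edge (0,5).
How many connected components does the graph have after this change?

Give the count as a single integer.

Answer: 2

Derivation:
Initial component count: 1
Remove (0,5): it was a bridge. Count increases: 1 -> 2.
  After removal, components: {0,1,2} {3,4,5}
New component count: 2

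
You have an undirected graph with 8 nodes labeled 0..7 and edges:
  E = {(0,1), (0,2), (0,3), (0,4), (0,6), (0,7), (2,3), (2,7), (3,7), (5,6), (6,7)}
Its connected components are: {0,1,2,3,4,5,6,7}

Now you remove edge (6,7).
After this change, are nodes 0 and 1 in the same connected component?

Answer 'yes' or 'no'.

Answer: yes

Derivation:
Initial components: {0,1,2,3,4,5,6,7}
Removing edge (6,7): not a bridge — component count unchanged at 1.
New components: {0,1,2,3,4,5,6,7}
Are 0 and 1 in the same component? yes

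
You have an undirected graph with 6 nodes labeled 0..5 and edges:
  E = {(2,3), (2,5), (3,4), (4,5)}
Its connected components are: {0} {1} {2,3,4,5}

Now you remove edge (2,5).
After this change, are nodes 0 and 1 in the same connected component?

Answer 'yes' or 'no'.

Initial components: {0} {1} {2,3,4,5}
Removing edge (2,5): not a bridge — component count unchanged at 3.
New components: {0} {1} {2,3,4,5}
Are 0 and 1 in the same component? no

Answer: no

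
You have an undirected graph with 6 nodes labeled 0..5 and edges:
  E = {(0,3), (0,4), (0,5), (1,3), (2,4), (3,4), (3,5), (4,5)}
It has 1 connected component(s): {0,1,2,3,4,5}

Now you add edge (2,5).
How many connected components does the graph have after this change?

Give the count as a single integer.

Initial component count: 1
Add (2,5): endpoints already in same component. Count unchanged: 1.
New component count: 1

Answer: 1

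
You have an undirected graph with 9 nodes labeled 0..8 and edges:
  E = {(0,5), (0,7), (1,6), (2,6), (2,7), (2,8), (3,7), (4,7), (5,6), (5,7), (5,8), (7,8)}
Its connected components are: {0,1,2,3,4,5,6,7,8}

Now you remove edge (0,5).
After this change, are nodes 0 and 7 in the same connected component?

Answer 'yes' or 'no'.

Initial components: {0,1,2,3,4,5,6,7,8}
Removing edge (0,5): not a bridge — component count unchanged at 1.
New components: {0,1,2,3,4,5,6,7,8}
Are 0 and 7 in the same component? yes

Answer: yes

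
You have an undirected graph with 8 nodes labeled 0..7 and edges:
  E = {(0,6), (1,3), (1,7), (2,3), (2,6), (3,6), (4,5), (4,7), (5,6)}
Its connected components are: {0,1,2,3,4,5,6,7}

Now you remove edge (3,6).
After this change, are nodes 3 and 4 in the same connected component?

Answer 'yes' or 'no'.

Answer: yes

Derivation:
Initial components: {0,1,2,3,4,5,6,7}
Removing edge (3,6): not a bridge — component count unchanged at 1.
New components: {0,1,2,3,4,5,6,7}
Are 3 and 4 in the same component? yes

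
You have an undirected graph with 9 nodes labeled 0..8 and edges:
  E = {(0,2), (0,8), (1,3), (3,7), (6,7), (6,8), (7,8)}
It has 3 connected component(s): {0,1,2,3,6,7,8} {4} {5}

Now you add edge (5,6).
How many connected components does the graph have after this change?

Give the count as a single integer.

Initial component count: 3
Add (5,6): merges two components. Count decreases: 3 -> 2.
New component count: 2

Answer: 2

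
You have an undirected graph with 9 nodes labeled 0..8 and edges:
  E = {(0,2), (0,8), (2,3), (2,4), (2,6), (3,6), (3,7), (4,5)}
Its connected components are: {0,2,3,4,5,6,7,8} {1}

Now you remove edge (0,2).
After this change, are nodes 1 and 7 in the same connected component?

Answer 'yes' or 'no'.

Initial components: {0,2,3,4,5,6,7,8} {1}
Removing edge (0,2): it was a bridge — component count 2 -> 3.
New components: {0,8} {1} {2,3,4,5,6,7}
Are 1 and 7 in the same component? no

Answer: no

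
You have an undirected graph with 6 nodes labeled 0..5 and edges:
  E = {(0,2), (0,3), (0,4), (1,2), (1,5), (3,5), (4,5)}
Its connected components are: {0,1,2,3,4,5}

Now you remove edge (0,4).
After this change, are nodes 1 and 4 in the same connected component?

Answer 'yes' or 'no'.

Initial components: {0,1,2,3,4,5}
Removing edge (0,4): not a bridge — component count unchanged at 1.
New components: {0,1,2,3,4,5}
Are 1 and 4 in the same component? yes

Answer: yes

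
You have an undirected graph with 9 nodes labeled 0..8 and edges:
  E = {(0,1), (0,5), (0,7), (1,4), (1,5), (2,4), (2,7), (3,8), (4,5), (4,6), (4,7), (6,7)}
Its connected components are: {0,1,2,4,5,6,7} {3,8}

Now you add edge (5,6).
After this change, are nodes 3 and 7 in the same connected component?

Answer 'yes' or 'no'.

Initial components: {0,1,2,4,5,6,7} {3,8}
Adding edge (5,6): both already in same component {0,1,2,4,5,6,7}. No change.
New components: {0,1,2,4,5,6,7} {3,8}
Are 3 and 7 in the same component? no

Answer: no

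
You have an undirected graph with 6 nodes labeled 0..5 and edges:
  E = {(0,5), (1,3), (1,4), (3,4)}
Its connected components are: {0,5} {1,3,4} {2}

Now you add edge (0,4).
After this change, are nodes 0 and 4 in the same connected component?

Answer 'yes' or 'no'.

Initial components: {0,5} {1,3,4} {2}
Adding edge (0,4): merges {0,5} and {1,3,4}.
New components: {0,1,3,4,5} {2}
Are 0 and 4 in the same component? yes

Answer: yes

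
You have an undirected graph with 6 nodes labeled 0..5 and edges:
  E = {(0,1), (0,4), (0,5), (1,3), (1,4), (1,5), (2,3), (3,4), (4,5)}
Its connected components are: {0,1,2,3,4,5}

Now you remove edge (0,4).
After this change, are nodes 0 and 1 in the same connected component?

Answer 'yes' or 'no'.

Initial components: {0,1,2,3,4,5}
Removing edge (0,4): not a bridge — component count unchanged at 1.
New components: {0,1,2,3,4,5}
Are 0 and 1 in the same component? yes

Answer: yes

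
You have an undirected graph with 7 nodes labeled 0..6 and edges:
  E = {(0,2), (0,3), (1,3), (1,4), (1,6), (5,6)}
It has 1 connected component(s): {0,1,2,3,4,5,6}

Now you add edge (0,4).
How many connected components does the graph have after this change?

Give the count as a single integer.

Answer: 1

Derivation:
Initial component count: 1
Add (0,4): endpoints already in same component. Count unchanged: 1.
New component count: 1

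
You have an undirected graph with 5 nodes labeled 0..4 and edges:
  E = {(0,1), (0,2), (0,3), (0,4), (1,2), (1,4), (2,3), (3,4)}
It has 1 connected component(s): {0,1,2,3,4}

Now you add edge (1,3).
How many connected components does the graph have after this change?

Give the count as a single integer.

Answer: 1

Derivation:
Initial component count: 1
Add (1,3): endpoints already in same component. Count unchanged: 1.
New component count: 1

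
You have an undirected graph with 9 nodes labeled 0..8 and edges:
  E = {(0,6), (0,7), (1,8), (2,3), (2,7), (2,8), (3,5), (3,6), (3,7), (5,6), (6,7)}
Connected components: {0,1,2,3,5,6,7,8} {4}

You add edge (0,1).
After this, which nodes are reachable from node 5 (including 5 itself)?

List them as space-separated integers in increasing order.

Answer: 0 1 2 3 5 6 7 8

Derivation:
Before: nodes reachable from 5: {0,1,2,3,5,6,7,8}
Adding (0,1): both endpoints already in same component. Reachability from 5 unchanged.
After: nodes reachable from 5: {0,1,2,3,5,6,7,8}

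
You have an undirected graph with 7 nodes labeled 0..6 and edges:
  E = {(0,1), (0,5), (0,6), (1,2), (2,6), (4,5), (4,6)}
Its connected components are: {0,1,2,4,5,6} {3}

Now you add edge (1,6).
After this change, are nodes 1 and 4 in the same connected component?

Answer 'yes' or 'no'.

Answer: yes

Derivation:
Initial components: {0,1,2,4,5,6} {3}
Adding edge (1,6): both already in same component {0,1,2,4,5,6}. No change.
New components: {0,1,2,4,5,6} {3}
Are 1 and 4 in the same component? yes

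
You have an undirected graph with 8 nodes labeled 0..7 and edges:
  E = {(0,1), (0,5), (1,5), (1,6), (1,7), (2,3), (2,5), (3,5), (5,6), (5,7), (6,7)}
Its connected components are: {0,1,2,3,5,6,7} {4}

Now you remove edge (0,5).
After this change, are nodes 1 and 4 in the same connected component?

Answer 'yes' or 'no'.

Answer: no

Derivation:
Initial components: {0,1,2,3,5,6,7} {4}
Removing edge (0,5): not a bridge — component count unchanged at 2.
New components: {0,1,2,3,5,6,7} {4}
Are 1 and 4 in the same component? no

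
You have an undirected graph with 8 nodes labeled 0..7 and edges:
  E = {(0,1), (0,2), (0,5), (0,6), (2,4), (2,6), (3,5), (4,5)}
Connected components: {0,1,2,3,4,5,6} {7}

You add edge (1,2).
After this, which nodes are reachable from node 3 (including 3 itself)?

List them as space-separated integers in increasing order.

Before: nodes reachable from 3: {0,1,2,3,4,5,6}
Adding (1,2): both endpoints already in same component. Reachability from 3 unchanged.
After: nodes reachable from 3: {0,1,2,3,4,5,6}

Answer: 0 1 2 3 4 5 6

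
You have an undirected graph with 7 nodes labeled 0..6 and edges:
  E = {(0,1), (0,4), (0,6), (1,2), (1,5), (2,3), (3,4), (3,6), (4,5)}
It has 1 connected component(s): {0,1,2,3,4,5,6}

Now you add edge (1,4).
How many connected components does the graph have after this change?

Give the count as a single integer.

Answer: 1

Derivation:
Initial component count: 1
Add (1,4): endpoints already in same component. Count unchanged: 1.
New component count: 1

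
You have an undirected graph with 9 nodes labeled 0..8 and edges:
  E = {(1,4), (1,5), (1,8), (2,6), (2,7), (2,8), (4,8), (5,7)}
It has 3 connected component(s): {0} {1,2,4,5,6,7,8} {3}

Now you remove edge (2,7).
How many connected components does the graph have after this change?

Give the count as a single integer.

Initial component count: 3
Remove (2,7): not a bridge. Count unchanged: 3.
  After removal, components: {0} {1,2,4,5,6,7,8} {3}
New component count: 3

Answer: 3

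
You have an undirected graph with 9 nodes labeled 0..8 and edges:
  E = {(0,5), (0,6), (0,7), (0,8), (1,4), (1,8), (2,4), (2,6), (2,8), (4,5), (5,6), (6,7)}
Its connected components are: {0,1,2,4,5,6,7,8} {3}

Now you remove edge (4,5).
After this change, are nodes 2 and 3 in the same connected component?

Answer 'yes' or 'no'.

Initial components: {0,1,2,4,5,6,7,8} {3}
Removing edge (4,5): not a bridge — component count unchanged at 2.
New components: {0,1,2,4,5,6,7,8} {3}
Are 2 and 3 in the same component? no

Answer: no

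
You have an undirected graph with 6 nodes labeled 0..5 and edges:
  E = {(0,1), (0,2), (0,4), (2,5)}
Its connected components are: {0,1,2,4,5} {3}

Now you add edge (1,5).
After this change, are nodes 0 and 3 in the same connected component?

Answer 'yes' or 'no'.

Initial components: {0,1,2,4,5} {3}
Adding edge (1,5): both already in same component {0,1,2,4,5}. No change.
New components: {0,1,2,4,5} {3}
Are 0 and 3 in the same component? no

Answer: no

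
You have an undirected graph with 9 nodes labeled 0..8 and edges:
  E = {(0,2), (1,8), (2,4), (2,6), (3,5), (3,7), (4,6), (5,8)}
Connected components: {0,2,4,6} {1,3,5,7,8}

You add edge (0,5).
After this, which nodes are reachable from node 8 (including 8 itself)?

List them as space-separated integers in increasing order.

Before: nodes reachable from 8: {1,3,5,7,8}
Adding (0,5): merges 8's component with another. Reachability grows.
After: nodes reachable from 8: {0,1,2,3,4,5,6,7,8}

Answer: 0 1 2 3 4 5 6 7 8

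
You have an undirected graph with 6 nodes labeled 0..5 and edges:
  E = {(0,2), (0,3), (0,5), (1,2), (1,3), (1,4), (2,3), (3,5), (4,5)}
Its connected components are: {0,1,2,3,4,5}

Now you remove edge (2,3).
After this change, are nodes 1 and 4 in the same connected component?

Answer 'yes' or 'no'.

Initial components: {0,1,2,3,4,5}
Removing edge (2,3): not a bridge — component count unchanged at 1.
New components: {0,1,2,3,4,5}
Are 1 and 4 in the same component? yes

Answer: yes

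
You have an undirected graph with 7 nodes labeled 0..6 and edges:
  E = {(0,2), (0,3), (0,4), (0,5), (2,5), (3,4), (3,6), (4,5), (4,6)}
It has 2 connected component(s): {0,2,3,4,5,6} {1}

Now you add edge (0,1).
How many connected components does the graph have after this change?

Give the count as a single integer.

Initial component count: 2
Add (0,1): merges two components. Count decreases: 2 -> 1.
New component count: 1

Answer: 1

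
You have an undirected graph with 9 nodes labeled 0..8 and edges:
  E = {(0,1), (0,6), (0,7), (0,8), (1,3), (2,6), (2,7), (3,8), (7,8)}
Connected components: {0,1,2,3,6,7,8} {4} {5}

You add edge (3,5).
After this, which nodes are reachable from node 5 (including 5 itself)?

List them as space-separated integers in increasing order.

Before: nodes reachable from 5: {5}
Adding (3,5): merges 5's component with another. Reachability grows.
After: nodes reachable from 5: {0,1,2,3,5,6,7,8}

Answer: 0 1 2 3 5 6 7 8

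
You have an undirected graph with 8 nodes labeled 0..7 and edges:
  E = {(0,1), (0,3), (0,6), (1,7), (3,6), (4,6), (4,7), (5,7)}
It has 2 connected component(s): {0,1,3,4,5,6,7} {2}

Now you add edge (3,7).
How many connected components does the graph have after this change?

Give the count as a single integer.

Initial component count: 2
Add (3,7): endpoints already in same component. Count unchanged: 2.
New component count: 2

Answer: 2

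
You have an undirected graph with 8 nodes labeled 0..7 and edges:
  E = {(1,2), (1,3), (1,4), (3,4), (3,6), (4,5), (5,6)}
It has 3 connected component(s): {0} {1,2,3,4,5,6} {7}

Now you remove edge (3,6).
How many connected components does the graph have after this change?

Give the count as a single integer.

Answer: 3

Derivation:
Initial component count: 3
Remove (3,6): not a bridge. Count unchanged: 3.
  After removal, components: {0} {1,2,3,4,5,6} {7}
New component count: 3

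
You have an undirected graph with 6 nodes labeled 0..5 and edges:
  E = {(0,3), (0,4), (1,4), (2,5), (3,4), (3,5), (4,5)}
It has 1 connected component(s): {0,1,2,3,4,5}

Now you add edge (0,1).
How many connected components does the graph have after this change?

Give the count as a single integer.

Initial component count: 1
Add (0,1): endpoints already in same component. Count unchanged: 1.
New component count: 1

Answer: 1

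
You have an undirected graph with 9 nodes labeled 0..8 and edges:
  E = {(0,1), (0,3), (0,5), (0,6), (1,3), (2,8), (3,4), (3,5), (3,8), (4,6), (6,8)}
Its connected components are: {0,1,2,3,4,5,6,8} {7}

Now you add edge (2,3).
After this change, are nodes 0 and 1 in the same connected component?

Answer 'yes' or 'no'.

Initial components: {0,1,2,3,4,5,6,8} {7}
Adding edge (2,3): both already in same component {0,1,2,3,4,5,6,8}. No change.
New components: {0,1,2,3,4,5,6,8} {7}
Are 0 and 1 in the same component? yes

Answer: yes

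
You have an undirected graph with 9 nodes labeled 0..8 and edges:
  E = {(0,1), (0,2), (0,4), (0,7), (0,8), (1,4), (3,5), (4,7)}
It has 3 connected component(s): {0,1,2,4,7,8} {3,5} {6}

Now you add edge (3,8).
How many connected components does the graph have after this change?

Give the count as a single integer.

Initial component count: 3
Add (3,8): merges two components. Count decreases: 3 -> 2.
New component count: 2

Answer: 2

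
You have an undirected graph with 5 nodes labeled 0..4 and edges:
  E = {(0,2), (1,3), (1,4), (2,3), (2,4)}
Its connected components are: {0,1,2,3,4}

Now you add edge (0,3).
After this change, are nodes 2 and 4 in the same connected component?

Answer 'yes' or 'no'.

Initial components: {0,1,2,3,4}
Adding edge (0,3): both already in same component {0,1,2,3,4}. No change.
New components: {0,1,2,3,4}
Are 2 and 4 in the same component? yes

Answer: yes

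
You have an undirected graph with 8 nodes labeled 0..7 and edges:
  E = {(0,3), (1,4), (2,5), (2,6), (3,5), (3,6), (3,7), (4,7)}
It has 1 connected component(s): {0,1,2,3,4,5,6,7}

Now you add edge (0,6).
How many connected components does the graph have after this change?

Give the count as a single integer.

Initial component count: 1
Add (0,6): endpoints already in same component. Count unchanged: 1.
New component count: 1

Answer: 1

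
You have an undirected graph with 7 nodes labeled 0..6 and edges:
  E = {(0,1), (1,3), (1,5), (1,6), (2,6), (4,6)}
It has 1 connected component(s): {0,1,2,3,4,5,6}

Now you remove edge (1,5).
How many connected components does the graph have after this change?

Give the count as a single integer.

Answer: 2

Derivation:
Initial component count: 1
Remove (1,5): it was a bridge. Count increases: 1 -> 2.
  After removal, components: {0,1,2,3,4,6} {5}
New component count: 2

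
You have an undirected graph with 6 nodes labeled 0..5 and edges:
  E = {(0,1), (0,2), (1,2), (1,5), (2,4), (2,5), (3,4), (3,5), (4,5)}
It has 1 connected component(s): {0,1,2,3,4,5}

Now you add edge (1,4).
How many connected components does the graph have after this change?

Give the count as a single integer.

Answer: 1

Derivation:
Initial component count: 1
Add (1,4): endpoints already in same component. Count unchanged: 1.
New component count: 1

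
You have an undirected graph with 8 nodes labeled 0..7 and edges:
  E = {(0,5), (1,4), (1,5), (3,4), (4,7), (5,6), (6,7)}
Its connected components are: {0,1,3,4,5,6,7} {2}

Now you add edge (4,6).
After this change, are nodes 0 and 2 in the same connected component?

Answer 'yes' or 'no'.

Initial components: {0,1,3,4,5,6,7} {2}
Adding edge (4,6): both already in same component {0,1,3,4,5,6,7}. No change.
New components: {0,1,3,4,5,6,7} {2}
Are 0 and 2 in the same component? no

Answer: no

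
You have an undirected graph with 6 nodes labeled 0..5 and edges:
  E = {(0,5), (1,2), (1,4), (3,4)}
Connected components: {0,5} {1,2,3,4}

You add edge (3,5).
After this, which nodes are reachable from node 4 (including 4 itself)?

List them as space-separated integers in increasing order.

Answer: 0 1 2 3 4 5

Derivation:
Before: nodes reachable from 4: {1,2,3,4}
Adding (3,5): merges 4's component with another. Reachability grows.
After: nodes reachable from 4: {0,1,2,3,4,5}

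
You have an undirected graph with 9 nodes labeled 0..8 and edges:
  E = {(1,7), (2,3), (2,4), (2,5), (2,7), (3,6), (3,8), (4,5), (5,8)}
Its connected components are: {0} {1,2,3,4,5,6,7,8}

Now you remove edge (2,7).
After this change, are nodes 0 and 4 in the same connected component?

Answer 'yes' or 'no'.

Initial components: {0} {1,2,3,4,5,6,7,8}
Removing edge (2,7): it was a bridge — component count 2 -> 3.
New components: {0} {1,7} {2,3,4,5,6,8}
Are 0 and 4 in the same component? no

Answer: no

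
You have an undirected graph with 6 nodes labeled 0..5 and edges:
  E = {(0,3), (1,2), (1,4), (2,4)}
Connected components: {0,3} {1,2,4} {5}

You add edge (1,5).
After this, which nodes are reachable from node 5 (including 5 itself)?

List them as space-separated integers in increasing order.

Answer: 1 2 4 5

Derivation:
Before: nodes reachable from 5: {5}
Adding (1,5): merges 5's component with another. Reachability grows.
After: nodes reachable from 5: {1,2,4,5}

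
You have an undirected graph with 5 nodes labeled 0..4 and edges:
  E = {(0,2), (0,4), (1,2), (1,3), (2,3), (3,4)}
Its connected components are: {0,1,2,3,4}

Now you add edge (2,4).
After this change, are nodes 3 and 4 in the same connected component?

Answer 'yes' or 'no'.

Initial components: {0,1,2,3,4}
Adding edge (2,4): both already in same component {0,1,2,3,4}. No change.
New components: {0,1,2,3,4}
Are 3 and 4 in the same component? yes

Answer: yes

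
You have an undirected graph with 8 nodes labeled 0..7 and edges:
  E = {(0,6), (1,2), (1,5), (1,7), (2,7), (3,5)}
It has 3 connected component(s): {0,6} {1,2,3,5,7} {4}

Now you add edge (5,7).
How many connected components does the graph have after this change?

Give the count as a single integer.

Answer: 3

Derivation:
Initial component count: 3
Add (5,7): endpoints already in same component. Count unchanged: 3.
New component count: 3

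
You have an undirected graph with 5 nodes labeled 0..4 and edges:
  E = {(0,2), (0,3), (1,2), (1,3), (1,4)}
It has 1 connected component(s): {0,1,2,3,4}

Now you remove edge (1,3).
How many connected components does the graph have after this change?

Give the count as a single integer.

Answer: 1

Derivation:
Initial component count: 1
Remove (1,3): not a bridge. Count unchanged: 1.
  After removal, components: {0,1,2,3,4}
New component count: 1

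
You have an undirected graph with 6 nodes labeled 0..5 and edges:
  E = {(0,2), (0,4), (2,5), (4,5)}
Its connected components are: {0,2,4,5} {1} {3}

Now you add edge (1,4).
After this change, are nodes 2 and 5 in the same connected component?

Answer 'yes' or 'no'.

Answer: yes

Derivation:
Initial components: {0,2,4,5} {1} {3}
Adding edge (1,4): merges {1} and {0,2,4,5}.
New components: {0,1,2,4,5} {3}
Are 2 and 5 in the same component? yes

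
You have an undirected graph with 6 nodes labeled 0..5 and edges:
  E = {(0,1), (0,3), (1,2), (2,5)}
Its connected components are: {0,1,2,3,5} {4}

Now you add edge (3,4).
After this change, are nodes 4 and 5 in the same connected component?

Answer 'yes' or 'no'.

Initial components: {0,1,2,3,5} {4}
Adding edge (3,4): merges {0,1,2,3,5} and {4}.
New components: {0,1,2,3,4,5}
Are 4 and 5 in the same component? yes

Answer: yes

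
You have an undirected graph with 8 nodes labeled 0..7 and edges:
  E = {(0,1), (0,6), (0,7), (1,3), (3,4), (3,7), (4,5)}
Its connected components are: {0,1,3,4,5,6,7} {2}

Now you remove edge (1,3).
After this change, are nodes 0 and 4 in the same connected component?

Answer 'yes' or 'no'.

Initial components: {0,1,3,4,5,6,7} {2}
Removing edge (1,3): not a bridge — component count unchanged at 2.
New components: {0,1,3,4,5,6,7} {2}
Are 0 and 4 in the same component? yes

Answer: yes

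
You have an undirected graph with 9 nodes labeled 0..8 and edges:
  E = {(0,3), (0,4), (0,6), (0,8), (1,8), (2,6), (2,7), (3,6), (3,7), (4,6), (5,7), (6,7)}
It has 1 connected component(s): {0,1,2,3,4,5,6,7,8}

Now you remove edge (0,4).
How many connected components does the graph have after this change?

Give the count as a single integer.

Initial component count: 1
Remove (0,4): not a bridge. Count unchanged: 1.
  After removal, components: {0,1,2,3,4,5,6,7,8}
New component count: 1

Answer: 1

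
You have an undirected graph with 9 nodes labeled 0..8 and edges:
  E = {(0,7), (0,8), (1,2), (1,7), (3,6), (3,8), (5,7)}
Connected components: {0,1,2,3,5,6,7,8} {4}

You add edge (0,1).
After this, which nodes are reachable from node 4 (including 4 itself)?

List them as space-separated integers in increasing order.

Before: nodes reachable from 4: {4}
Adding (0,1): both endpoints already in same component. Reachability from 4 unchanged.
After: nodes reachable from 4: {4}

Answer: 4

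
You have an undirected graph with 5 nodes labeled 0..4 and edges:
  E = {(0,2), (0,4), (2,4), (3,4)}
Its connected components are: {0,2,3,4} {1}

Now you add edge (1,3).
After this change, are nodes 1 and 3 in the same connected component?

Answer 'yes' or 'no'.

Initial components: {0,2,3,4} {1}
Adding edge (1,3): merges {1} and {0,2,3,4}.
New components: {0,1,2,3,4}
Are 1 and 3 in the same component? yes

Answer: yes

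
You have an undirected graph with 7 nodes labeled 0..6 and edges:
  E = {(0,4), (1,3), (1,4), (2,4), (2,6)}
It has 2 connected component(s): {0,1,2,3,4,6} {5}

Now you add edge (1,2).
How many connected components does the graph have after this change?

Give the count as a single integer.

Initial component count: 2
Add (1,2): endpoints already in same component. Count unchanged: 2.
New component count: 2

Answer: 2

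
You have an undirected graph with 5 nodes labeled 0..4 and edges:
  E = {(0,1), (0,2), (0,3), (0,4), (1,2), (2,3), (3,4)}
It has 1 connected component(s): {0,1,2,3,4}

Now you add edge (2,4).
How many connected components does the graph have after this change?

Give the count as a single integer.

Answer: 1

Derivation:
Initial component count: 1
Add (2,4): endpoints already in same component. Count unchanged: 1.
New component count: 1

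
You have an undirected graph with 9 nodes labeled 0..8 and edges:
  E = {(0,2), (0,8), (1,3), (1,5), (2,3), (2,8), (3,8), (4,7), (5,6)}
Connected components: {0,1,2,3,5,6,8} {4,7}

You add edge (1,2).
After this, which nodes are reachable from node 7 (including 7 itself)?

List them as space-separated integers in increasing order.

Before: nodes reachable from 7: {4,7}
Adding (1,2): both endpoints already in same component. Reachability from 7 unchanged.
After: nodes reachable from 7: {4,7}

Answer: 4 7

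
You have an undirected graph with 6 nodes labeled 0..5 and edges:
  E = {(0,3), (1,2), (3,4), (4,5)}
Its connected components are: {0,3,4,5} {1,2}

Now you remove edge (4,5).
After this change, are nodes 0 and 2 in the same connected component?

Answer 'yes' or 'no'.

Initial components: {0,3,4,5} {1,2}
Removing edge (4,5): it was a bridge — component count 2 -> 3.
New components: {0,3,4} {1,2} {5}
Are 0 and 2 in the same component? no

Answer: no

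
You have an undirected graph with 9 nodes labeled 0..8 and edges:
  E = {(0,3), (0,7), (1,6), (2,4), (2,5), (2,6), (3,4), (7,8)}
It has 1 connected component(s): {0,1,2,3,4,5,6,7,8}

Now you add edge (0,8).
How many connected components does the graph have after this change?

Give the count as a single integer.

Answer: 1

Derivation:
Initial component count: 1
Add (0,8): endpoints already in same component. Count unchanged: 1.
New component count: 1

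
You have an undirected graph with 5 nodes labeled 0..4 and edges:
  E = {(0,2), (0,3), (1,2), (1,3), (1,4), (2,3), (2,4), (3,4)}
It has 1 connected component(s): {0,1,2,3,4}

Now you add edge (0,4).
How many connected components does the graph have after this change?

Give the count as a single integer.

Answer: 1

Derivation:
Initial component count: 1
Add (0,4): endpoints already in same component. Count unchanged: 1.
New component count: 1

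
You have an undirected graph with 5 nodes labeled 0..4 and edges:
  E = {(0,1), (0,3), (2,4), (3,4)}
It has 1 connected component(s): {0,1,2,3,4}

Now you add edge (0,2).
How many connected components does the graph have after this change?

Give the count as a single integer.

Answer: 1

Derivation:
Initial component count: 1
Add (0,2): endpoints already in same component. Count unchanged: 1.
New component count: 1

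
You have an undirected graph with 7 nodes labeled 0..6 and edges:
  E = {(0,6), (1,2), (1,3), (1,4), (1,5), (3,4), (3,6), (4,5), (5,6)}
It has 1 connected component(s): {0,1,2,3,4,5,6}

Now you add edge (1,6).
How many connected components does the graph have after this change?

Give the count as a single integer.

Initial component count: 1
Add (1,6): endpoints already in same component. Count unchanged: 1.
New component count: 1

Answer: 1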